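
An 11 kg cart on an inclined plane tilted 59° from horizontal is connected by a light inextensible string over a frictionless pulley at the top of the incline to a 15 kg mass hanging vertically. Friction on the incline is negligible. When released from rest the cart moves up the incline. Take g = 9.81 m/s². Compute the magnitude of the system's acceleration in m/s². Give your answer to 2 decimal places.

For the cart on the incline: the weight component along the slope is m₁g sin 59° = 11 × 9.81 × 0.8572 = 92.500 N and the normal force is N = m₁g cos 59° = 55.578 N.
Newton's second law for the cart (up-slope positive): T − 92.500 = 11 a. For the hanging mass (downward positive): 15 × 9.81 − T = 15 a.
Adding the two equations eliminates T: 54.650 = 26 a, so a = 2.1019 m/s².

2.10 m/s²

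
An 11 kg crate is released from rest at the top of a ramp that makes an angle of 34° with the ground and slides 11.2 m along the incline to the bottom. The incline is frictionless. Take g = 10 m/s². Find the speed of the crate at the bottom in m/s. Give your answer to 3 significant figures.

The weight component along the incline is mg sin 34° = 61.511 N and the normal force is N = mg cos 34° = 91.194 N.
With no friction, a = g sin 34° = 5.5919 m/s².
Starting from rest over a distance of 11.2 m, v² = 2aL = 2 × 5.5919 × 11.2 = 125.2586, so v = 11.1919 m/s.

11.2 m/s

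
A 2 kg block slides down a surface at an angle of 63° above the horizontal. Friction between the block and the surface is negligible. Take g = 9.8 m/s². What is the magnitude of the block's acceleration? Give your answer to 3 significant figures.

8.73 m/s²

Resolving the weight along the incline: the component pulling the block down the slope is mg sin 63° = 2 × 9.8 × 0.8910 = 17.464 N, and the normal force is N = mg cos 63° = 2 × 9.8 × 0.4540 = 8.898 N.
With no friction the net force along the incline is 17.464 N, so a = g sin 63° = 17.464 / 2 = 8.7320 m/s².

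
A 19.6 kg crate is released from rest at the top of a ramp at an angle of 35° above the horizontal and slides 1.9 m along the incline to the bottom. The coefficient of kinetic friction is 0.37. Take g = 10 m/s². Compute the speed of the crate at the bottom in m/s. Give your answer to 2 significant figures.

The weight component along the incline is mg sin 35° = 112.421 N and the normal force is N = mg cos 35° = 160.554 N.
Friction up the slope is f = μN = 0.37 × 160.554 = 59.405 N, so the net downslope force is 112.421 − 59.405 = 53.016 N and a = 53.016 / 19.6 = 2.7049 m/s².
Starting from rest over a distance of 1.9 m, v² = 2aL = 2 × 2.7049 × 1.9 = 10.2786, so v = 3.2060 m/s.

3.2 m/s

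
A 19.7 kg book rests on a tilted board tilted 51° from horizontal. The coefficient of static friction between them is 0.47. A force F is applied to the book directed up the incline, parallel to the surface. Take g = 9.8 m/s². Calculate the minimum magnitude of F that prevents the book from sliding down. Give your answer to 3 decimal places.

The normal force is N = mg cos 51° = 121.497 N. With F at its minimum the book is on the verge of sliding down, so static friction is at its maximum μ_s N = 0.47 × 121.497 = 57.104 N and acts up the slope.
Equilibrium along the incline: F + μ_s N = mg sin 51°, so F = 150.036 − 57.104 = 92.932 N.

92.932 N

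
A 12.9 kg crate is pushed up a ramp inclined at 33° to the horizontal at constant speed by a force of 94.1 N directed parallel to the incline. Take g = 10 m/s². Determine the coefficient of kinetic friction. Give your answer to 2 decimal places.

0.22

At constant speed ΣF = 0 along the incline. The applied 94.1 N acts up the slope; the weight component mg sin 33° = 70.258 N and kinetic friction μN both act down the slope.
So 94.1 = 70.258 + μ × 108.189, giving μ = (94.1 − 70.258) / 108.189 = 0.2204.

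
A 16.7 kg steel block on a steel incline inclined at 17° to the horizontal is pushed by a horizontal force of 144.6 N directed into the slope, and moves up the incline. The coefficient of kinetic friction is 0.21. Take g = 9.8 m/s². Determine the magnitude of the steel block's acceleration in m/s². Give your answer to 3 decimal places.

2.915 m/s²

The horizontal push has components F cos 17° = 144.6 × 0.9563 = 138.281 N up the incline and F sin 17° = 144.6 × 0.2924 = 42.281 N pressing into the surface.
The normal force is therefore N = mg cos 17° + F sin 17° = 156.508 + 42.281 = 198.789 N, and kinetic friction down the slope is μN = 0.21 × 198.789 = 41.746 N.
Along the incline: F cos 17° − mg sin 17° − μN = ma, so 138.281 − 47.854 − 41.746 = 16.7 a, giving a = 2.9150 m/s².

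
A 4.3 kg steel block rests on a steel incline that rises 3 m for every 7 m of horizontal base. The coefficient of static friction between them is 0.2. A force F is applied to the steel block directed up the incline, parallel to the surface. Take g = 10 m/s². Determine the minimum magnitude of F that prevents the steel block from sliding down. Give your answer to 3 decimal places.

The normal force is N = mg cos 23.20° = 39.523 N. With F at its minimum the steel block is on the verge of sliding down, so static friction is at its maximum μ_s N = 0.2 × 39.523 = 7.905 N and acts up the slope.
Equilibrium along the incline: F + μ_s N = mg sin 23.20°, so F = 16.939 − 7.905 = 9.034 N.

9.034 N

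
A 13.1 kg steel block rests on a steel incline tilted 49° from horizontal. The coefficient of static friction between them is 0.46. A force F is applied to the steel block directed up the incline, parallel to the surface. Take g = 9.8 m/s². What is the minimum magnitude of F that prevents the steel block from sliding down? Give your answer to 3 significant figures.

The normal force is N = mg cos 49° = 84.225 N. With F at its minimum the steel block is on the verge of sliding down, so static friction is at its maximum μ_s N = 0.46 × 84.225 = 38.743 N and acts up the slope.
Equilibrium along the incline: F + μ_s N = mg sin 49°, so F = 96.890 − 38.743 = 58.147 N.

58.1 N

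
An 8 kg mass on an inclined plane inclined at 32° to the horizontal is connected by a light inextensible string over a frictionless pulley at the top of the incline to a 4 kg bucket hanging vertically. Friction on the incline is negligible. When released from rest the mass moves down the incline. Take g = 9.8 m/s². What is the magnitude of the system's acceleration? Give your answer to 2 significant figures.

For the mass on the incline: the weight component along the slope is m₁g sin 32° = 8 × 9.8 × 0.5299 = 41.544 N and the normal force is N = m₁g cos 32° = 66.487 N.
Newton's second law for the mass (down-slope positive): 41.544 − T = 8 a. For the hanging bucket (upward positive): T − 4 × 9.8 = 4 a.
Adding the two equations eliminates T: 2.344 = 12 a, so a = 0.1953 m/s².

0.20 m/s²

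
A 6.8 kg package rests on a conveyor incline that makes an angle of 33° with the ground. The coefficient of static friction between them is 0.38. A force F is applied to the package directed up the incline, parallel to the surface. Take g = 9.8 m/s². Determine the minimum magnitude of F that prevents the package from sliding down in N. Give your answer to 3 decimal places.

The normal force is N = mg cos 33° = 55.889 N. With F at its minimum the package is on the verge of sliding down, so static friction is at its maximum μ_s N = 0.38 × 55.889 = 21.238 N and acts up the slope.
Equilibrium along the incline: F + μ_s N = mg sin 33°, so F = 36.295 − 21.238 = 15.057 N.

15.057 N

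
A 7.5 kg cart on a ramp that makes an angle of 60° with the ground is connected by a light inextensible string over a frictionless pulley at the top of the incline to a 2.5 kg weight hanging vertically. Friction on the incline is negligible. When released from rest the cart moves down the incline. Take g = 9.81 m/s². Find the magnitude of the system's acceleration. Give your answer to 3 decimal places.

For the cart on the incline: the weight component along the slope is m₁g sin 60° = 7.5 × 9.81 × 0.8660 = 63.716 N and the normal force is N = m₁g cos 60° = 36.788 N.
Newton's second law for the cart (down-slope positive): 63.716 − T = 7.5 a. For the hanging weight (upward positive): T − 2.5 × 9.81 = 2.5 a.
Adding the two equations eliminates T: 39.191 = 10 a, so a = 3.9191 m/s².

3.919 m/s²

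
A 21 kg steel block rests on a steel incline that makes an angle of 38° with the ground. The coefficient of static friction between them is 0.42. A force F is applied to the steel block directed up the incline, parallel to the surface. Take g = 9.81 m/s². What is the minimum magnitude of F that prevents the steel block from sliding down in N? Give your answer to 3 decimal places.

The normal force is N = mg cos 38° = 162.338 N. With F at its minimum the steel block is on the verge of sliding down, so static friction is at its maximum μ_s N = 0.42 × 162.338 = 68.182 N and acts up the slope.
Equilibrium along the incline: F + μ_s N = mg sin 38°, so F = 126.832 − 68.182 = 58.650 N.

58.650 N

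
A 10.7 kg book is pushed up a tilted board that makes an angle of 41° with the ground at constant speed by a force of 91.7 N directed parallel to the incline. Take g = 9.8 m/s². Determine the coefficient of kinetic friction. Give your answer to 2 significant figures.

At constant speed ΣF = 0 along the incline. The applied 91.7 N acts up the slope; the weight component mg sin 41° = 68.794 N and kinetic friction μN both act down the slope.
So 91.7 = 68.794 + μ × 79.139, giving μ = (91.7 − 68.794) / 79.139 = 0.2894.

0.29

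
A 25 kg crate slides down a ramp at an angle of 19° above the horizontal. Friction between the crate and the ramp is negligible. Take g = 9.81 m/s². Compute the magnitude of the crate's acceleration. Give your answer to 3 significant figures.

3.19 m/s²

Resolving the weight along the incline: the component pulling the crate down the slope is mg sin 19° = 25 × 9.81 × 0.3256 = 79.853 N, and the normal force is N = mg cos 19° = 25 × 9.81 × 0.9455 = 231.884 N.
With no friction the net force along the incline is 79.853 N, so a = g sin 19° = 79.853 / 25 = 3.1941 m/s².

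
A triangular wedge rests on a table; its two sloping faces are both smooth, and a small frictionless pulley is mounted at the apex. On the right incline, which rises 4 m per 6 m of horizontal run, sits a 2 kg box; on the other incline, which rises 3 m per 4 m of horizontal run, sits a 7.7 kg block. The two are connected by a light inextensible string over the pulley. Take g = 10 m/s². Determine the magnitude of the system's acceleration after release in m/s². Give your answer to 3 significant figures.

Resolve each weight along its own incline: the 2 kg mass has component 2 × 10 × sin 33.69° = 11.094 N down its slope, and the 7.7 kg mass has 7.7 × 10 × sin 36.87° = 46.200 N down its slope.
The 7.7 kg side's 46.200 N exceeds the other side's 11.094 N, so that mass slides down and the 2 kg mass slides up. Taking that direction as positive, Newton's second law for the whole system gives 46.200 − 11.094 = (2 + 7.7) a, so a = 35.106 / 9.7 = 3.6192 m/s².

3.62 m/s²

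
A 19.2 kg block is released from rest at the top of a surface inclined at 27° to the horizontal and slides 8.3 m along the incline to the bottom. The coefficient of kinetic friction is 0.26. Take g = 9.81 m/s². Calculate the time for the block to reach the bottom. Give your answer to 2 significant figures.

The weight component along the incline is mg sin 27° = 85.510 N and the normal force is N = mg cos 27° = 167.823 N.
Friction up the slope is f = μN = 0.26 × 167.823 = 43.634 N, so the net downslope force is 85.510 − 43.634 = 41.876 N and a = 41.876 / 19.2 = 2.1810 m/s².
Starting from rest, L = ½at², so t = √(2L/a) = √(2 × 8.3 / 2.1810) = 2.7588 s.

2.8 s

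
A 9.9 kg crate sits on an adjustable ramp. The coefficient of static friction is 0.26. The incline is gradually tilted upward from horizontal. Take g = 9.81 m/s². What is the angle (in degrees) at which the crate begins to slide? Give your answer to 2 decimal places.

At the threshold of sliding, static friction is at its maximum μ_s N and exactly balances the weight component along the incline: mg sin θ = μ_s mg cos θ.
Hence tan θ = μ_s = 0.26, so θ = arctan(0.26) = 14.5742°.

14.57°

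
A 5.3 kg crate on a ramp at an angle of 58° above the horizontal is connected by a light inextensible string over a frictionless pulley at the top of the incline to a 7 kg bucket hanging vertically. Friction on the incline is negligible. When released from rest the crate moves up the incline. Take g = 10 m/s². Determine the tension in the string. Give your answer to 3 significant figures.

55.7 N

For the crate on the incline: the weight component along the slope is m₁g sin 58° = 5.3 × 10 × 0.8480 = 44.944 N and the normal force is N = m₁g cos 58° = 28.086 N.
Newton's second law for the crate (up-slope positive): T − 44.944 = 5.3 a. For the hanging bucket (downward positive): 7 × 10 − T = 7 a.
Adding the two equations eliminates T: 25.056 = 12.3 a, so a = 2.0371 m/s².
Then from the hanging bucket's equation, T = 7 × (10 − 2.0371) = 55.740 N.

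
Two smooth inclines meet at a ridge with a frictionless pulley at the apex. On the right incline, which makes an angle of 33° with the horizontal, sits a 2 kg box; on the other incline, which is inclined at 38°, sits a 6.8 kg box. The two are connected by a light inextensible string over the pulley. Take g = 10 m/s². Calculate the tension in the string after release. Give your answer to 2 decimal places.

Resolve each weight along its own incline: the 2 kg mass has component 2 × 10 × sin 33° = 10.893 N down its slope, and the 6.8 kg mass has 6.8 × 10 × sin 38° = 41.865 N down its slope.
The 6.8 kg side's 41.865 N exceeds the other side's 10.893 N, so that mass slides down and the 2 kg mass slides up. Taking that direction as positive, Newton's second law for the whole system gives 41.865 − 10.893 = (2 + 6.8) a, so a = 30.972 / 8.8 = 3.5195 m/s².
For the 2 kg mass (up-slope positive): T − 10.893 = 2 × 3.5195, so T = 17.932 N.

17.93 N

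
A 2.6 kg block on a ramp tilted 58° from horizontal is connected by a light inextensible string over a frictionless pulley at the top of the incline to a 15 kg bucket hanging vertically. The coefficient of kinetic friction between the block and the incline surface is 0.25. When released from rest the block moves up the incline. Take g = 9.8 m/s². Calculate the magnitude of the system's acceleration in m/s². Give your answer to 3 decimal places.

For the block on the incline: the weight component along the slope is m₁g sin 58° = 2.6 × 9.8 × 0.8480 = 21.607 N and the normal force is N = m₁g cos 58° = 13.502 N.
Kinetic friction opposes the block's motion up the incline: f = μN = 0.25 × 13.502 = 3.376 N acting down the slope.
Newton's second law for the block (up-slope positive): T − 21.607 − 3.376 = 2.6 a. For the hanging bucket (downward positive): 15 × 9.8 − T = 15 a.
Adding the two equations eliminates T: 122.017 = 17.6 a, so a = 6.9328 m/s².

6.933 m/s²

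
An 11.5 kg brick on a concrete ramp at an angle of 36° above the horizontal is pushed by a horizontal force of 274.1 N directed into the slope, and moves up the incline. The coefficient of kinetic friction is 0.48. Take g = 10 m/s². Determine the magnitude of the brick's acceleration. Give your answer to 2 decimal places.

2.80 m/s²

The horizontal push has components F cos 36° = 274.1 × 0.8090 = 221.747 N up the incline and F sin 36° = 274.1 × 0.5878 = 161.116 N pressing into the surface.
The normal force is therefore N = mg cos 36° + F sin 36° = 93.035 + 161.116 = 254.151 N, and kinetic friction down the slope is μN = 0.48 × 254.151 = 121.992 N.
Along the incline: F cos 36° − mg sin 36° − μN = ma, so 221.747 − 67.597 − 121.992 = 11.5 a, giving a = 2.7963 m/s².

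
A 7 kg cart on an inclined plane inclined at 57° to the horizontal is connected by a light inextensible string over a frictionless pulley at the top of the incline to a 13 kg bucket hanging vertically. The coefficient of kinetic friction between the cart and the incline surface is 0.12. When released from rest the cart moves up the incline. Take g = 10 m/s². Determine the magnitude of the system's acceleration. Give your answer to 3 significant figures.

For the cart on the incline: the weight component along the slope is m₁g sin 57° = 7 × 10 × 0.8387 = 58.709 N and the normal force is N = m₁g cos 57° = 38.125 N.
Kinetic friction opposes the cart's motion up the incline: f = μN = 0.12 × 38.125 = 4.575 N acting down the slope.
Newton's second law for the cart (up-slope positive): T − 58.709 − 4.575 = 7 a. For the hanging bucket (downward positive): 13 × 10 − T = 13 a.
Adding the two equations eliminates T: 66.716 = 20 a, so a = 3.3358 m/s².

3.34 m/s²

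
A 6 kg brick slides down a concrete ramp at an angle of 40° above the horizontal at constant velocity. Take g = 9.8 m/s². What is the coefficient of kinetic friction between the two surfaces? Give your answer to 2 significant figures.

0.84

At constant velocity the net force along the incline is zero: mg sin 40° = μ mg cos 40°.
So μ = tan 40° = 0.6428 / 0.7660 = 0.8392.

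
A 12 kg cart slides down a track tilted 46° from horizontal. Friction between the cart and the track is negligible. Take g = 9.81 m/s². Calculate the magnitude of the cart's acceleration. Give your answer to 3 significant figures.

Resolving the weight along the incline: the component pulling the cart down the slope is mg sin 46° = 12 × 9.81 × 0.7193 = 84.676 N, and the normal force is N = mg cos 46° = 12 × 9.81 × 0.6947 = 81.780 N.
With no friction the net force along the incline is 84.676 N, so a = g sin 46° = 84.676 / 12 = 7.0563 m/s².

7.06 m/s²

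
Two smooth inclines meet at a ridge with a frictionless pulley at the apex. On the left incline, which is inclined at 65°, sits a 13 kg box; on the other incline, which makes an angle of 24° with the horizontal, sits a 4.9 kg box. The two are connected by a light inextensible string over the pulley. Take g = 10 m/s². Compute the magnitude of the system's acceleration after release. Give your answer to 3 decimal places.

5.469 m/s²

Resolve each weight along its own incline: the 13 kg mass has component 13 × 10 × sin 65° = 117.820 N down its slope, and the 4.9 kg mass has 4.9 × 10 × sin 24° = 19.930 N down its slope.
The 13 kg side's 117.820 N exceeds the other side's 19.930 N, so that mass slides down and the 4.9 kg mass slides up. Taking that direction as positive, Newton's second law for the whole system gives 117.820 − 19.930 = (13 + 4.9) a, so a = 97.890 / 17.9 = 5.4687 m/s².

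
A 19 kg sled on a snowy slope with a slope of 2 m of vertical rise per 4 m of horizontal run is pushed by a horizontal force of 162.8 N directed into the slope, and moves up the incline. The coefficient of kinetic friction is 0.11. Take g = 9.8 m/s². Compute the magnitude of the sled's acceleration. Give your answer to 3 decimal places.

1.895 m/s²

The horizontal push has components F cos 26.57° = 162.8 × 0.8944 = 145.608 N up the incline and F sin 26.57° = 162.8 × 0.4472 = 72.804 N pressing into the surface.
The normal force is therefore N = mg cos 26.57° + F sin 26.57° = 166.537 + 72.804 = 239.341 N, and kinetic friction down the slope is μN = 0.11 × 239.341 = 26.328 N.
Along the incline: F cos 26.57° − mg sin 26.57° − μN = ma, so 145.608 − 83.269 − 26.328 = 19 a, giving a = 1.8953 m/s².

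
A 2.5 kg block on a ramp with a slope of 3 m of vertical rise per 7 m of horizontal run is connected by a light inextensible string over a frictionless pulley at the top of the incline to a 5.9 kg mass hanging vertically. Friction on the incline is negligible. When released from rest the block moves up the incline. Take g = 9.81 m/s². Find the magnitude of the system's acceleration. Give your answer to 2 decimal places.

For the block on the incline: the weight component along the slope is m₁g sin 23.20° = 2.5 × 9.81 × 0.3939 = 9.660 N and the normal force is N = m₁g cos 23.20° = 22.542 N.
Newton's second law for the block (up-slope positive): T − 9.660 = 2.5 a. For the hanging mass (downward positive): 5.9 × 9.81 − T = 5.9 a.
Adding the two equations eliminates T: 48.219 = 8.4 a, so a = 5.7404 m/s².

5.74 m/s²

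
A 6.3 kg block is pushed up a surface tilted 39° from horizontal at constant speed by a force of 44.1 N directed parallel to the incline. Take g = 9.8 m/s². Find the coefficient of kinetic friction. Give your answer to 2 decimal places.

At constant speed ΣF = 0 along the incline. The applied 44.1 N acts up the slope; the weight component mg sin 39° = 38.854 N and kinetic friction μN both act down the slope.
So 44.1 = 38.854 + μ × 47.981, giving μ = (44.1 − 38.854) / 47.981 = 0.1093.

0.11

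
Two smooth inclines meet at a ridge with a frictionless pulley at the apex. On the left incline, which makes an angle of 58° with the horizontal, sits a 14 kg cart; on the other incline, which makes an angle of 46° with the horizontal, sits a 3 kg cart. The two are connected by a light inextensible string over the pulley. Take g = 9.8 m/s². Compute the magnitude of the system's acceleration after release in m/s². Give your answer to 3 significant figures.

Resolve each weight along its own incline: the 14 kg mass has component 14 × 9.8 × sin 58° = 116.352 N down its slope, and the 3 kg mass has 3 × 9.8 × sin 46° = 21.149 N down its slope.
The 14 kg side's 116.352 N exceeds the other side's 21.149 N, so that mass slides down and the 3 kg mass slides up. Taking that direction as positive, Newton's second law for the whole system gives 116.352 − 21.149 = (14 + 3) a, so a = 95.203 / 17 = 5.6002 m/s².

5.60 m/s²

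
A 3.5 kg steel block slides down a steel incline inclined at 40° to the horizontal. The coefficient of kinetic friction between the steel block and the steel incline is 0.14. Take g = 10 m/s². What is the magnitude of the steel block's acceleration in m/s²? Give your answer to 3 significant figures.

Resolving the weight along the incline: the component pulling the steel block down the slope is mg sin 40° = 3.5 × 10 × 0.6428 = 22.498 N, and the normal force is N = mg cos 40° = 3.5 × 10 × 0.7660 = 26.810 N.
Kinetic friction acts up the slope with magnitude f = μN = 0.14 × 26.810 = 3.753 N.
Net force along the incline is 22.498 − 3.753 = 18.745 N, so a = 18.745 / 3.5 = 5.3557 m/s².

5.36 m/s²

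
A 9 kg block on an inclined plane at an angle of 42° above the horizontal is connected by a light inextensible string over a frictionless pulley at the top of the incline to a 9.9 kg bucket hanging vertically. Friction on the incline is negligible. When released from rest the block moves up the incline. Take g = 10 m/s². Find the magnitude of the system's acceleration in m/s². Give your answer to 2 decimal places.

For the block on the incline: the weight component along the slope is m₁g sin 42° = 9 × 10 × 0.6691 = 60.219 N and the normal force is N = m₁g cos 42° = 66.883 N.
Newton's second law for the block (up-slope positive): T − 60.219 = 9 a. For the hanging bucket (downward positive): 9.9 × 10 − T = 9.9 a.
Adding the two equations eliminates T: 38.781 = 18.9 a, so a = 2.0519 m/s².

2.05 m/s²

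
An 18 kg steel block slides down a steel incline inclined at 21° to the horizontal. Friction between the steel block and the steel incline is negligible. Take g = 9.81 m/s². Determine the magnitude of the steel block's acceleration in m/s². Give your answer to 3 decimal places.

3.516 m/s²

Resolving the weight along the incline: the component pulling the steel block down the slope is mg sin 21° = 18 × 9.81 × 0.3584 = 63.286 N, and the normal force is N = mg cos 21° = 18 × 9.81 × 0.9336 = 164.855 N.
With no friction the net force along the incline is 63.286 N, so a = g sin 21° = 63.286 / 18 = 3.5159 m/s².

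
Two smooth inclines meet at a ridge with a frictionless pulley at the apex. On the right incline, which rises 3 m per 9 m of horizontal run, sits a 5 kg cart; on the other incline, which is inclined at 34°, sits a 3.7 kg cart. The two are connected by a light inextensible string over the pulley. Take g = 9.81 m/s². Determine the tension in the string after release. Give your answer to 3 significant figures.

18.3 N

Resolve each weight along its own incline: the 5 kg mass has component 5 × 9.81 × sin 18.43° = 15.511 N down its slope, and the 3.7 kg mass has 3.7 × 9.81 × sin 34° = 20.297 N down its slope.
The 3.7 kg side's 20.297 N exceeds the other side's 15.511 N, so that mass slides down and the 5 kg mass slides up. Taking that direction as positive, Newton's second law for the whole system gives 20.297 − 15.511 = (5 + 3.7) a, so a = 4.786 / 8.7 = 0.5501 m/s².
For the 5 kg mass (up-slope positive): T − 15.511 = 5 × 0.5501, so T = 18.261 N.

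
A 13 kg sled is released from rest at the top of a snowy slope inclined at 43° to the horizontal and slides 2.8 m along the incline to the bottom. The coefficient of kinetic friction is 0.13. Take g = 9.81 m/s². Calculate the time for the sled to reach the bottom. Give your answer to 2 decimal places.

0.99 s

The weight component along the incline is mg sin 43° = 86.975 N and the normal force is N = mg cos 43° = 93.270 N.
Friction up the slope is f = μN = 0.13 × 93.270 = 12.125 N, so the net downslope force is 86.975 − 12.125 = 74.850 N and a = 74.850 / 13 = 5.7577 m/s².
Starting from rest, L = ½at², so t = √(2L/a) = √(2 × 2.8 / 5.7577) = 0.9862 s.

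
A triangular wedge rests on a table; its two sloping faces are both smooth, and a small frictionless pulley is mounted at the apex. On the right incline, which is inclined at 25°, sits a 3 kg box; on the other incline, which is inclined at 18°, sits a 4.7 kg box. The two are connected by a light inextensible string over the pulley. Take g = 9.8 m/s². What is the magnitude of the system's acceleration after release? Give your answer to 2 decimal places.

0.23 m/s²

Resolve each weight along its own incline: the 3 kg mass has component 3 × 9.8 × sin 25° = 12.425 N down its slope, and the 4.7 kg mass has 4.7 × 9.8 × sin 18° = 14.233 N down its slope.
The 4.7 kg side's 14.233 N exceeds the other side's 12.425 N, so that mass slides down and the 3 kg mass slides up. Taking that direction as positive, Newton's second law for the whole system gives 14.233 − 12.425 = (3 + 4.7) a, so a = 1.808 / 7.7 = 0.2348 m/s².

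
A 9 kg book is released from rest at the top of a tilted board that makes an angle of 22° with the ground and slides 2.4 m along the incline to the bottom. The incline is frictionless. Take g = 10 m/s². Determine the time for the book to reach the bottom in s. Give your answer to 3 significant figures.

1.13 s

The weight component along the incline is mg sin 22° = 33.715 N and the normal force is N = mg cos 22° = 83.447 N.
With no friction, a = g sin 22° = 3.7461 m/s².
Starting from rest, L = ½at², so t = √(2L/a) = √(2 × 2.4 / 3.7461) = 1.1320 s.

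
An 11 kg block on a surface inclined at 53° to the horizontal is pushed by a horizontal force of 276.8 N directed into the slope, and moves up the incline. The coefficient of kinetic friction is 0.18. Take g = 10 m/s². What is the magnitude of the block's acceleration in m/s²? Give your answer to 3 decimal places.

The horizontal push has components F cos 53° = 276.8 × 0.6018 = 166.578 N up the incline and F sin 53° = 276.8 × 0.7986 = 221.052 N pressing into the surface.
The normal force is therefore N = mg cos 53° + F sin 53° = 66.198 + 221.052 = 287.250 N, and kinetic friction down the slope is μN = 0.18 × 287.250 = 51.705 N.
Along the incline: F cos 53° − mg sin 53° − μN = ma, so 166.578 − 87.846 − 51.705 = 11 a, giving a = 2.4570 m/s².

2.457 m/s²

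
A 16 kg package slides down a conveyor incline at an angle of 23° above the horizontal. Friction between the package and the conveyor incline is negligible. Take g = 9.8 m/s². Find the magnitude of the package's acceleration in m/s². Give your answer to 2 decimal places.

Resolving the weight along the incline: the component pulling the package down the slope is mg sin 23° = 16 × 9.8 × 0.3907 = 61.262 N, and the normal force is N = mg cos 23° = 16 × 9.8 × 0.9205 = 144.334 N.
With no friction the net force along the incline is 61.262 N, so a = g sin 23° = 61.262 / 16 = 3.8289 m/s².

3.83 m/s²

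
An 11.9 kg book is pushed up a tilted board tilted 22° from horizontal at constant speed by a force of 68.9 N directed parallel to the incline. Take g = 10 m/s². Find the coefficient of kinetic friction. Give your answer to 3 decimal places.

At constant speed ΣF = 0 along the incline. The applied 68.9 N acts up the slope; the weight component mg sin 22° = 44.578 N and kinetic friction μN both act down the slope.
So 68.9 = 44.578 + μ × 110.335, giving μ = (68.9 − 44.578) / 110.335 = 0.2204.

0.220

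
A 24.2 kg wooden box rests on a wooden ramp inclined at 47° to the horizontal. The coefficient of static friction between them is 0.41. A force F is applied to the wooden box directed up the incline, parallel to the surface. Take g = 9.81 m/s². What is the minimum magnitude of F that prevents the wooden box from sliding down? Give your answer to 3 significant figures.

The normal force is N = mg cos 47° = 161.908 N. With F at its minimum the wooden box is on the verge of sliding down, so static friction is at its maximum μ_s N = 0.41 × 161.908 = 66.382 N and acts up the slope.
Equilibrium along the incline: F + μ_s N = mg sin 47°, so F = 173.625 − 66.382 = 107.243 N.

107 N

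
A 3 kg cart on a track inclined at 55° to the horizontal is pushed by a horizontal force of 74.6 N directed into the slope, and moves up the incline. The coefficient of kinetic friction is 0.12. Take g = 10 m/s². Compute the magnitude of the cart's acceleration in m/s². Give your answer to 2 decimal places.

2.94 m/s²

The horizontal push has components F cos 55° = 74.6 × 0.5736 = 42.791 N up the incline and F sin 55° = 74.6 × 0.8192 = 61.112 N pressing into the surface.
The normal force is therefore N = mg cos 55° + F sin 55° = 17.208 + 61.112 = 78.320 N, and kinetic friction down the slope is μN = 0.12 × 78.320 = 9.398 N.
Along the incline: F cos 55° − mg sin 55° − μN = ma, so 42.791 − 24.576 − 9.398 = 3 a, giving a = 2.9390 m/s².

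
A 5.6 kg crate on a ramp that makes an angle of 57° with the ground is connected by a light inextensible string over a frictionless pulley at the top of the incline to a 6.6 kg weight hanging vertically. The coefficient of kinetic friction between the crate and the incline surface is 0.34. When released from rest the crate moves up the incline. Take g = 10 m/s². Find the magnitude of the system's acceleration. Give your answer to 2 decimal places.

For the crate on the incline: the weight component along the slope is m₁g sin 57° = 5.6 × 10 × 0.8387 = 46.967 N and the normal force is N = m₁g cos 57° = 30.500 N.
Kinetic friction opposes the crate's motion up the incline: f = μN = 0.34 × 30.500 = 10.370 N acting down the slope.
Newton's second law for the crate (up-slope positive): T − 46.967 − 10.370 = 5.6 a. For the hanging weight (downward positive): 6.6 × 10 − T = 6.6 a.
Adding the two equations eliminates T: 8.663 = 12.2 a, so a = 0.7101 m/s².

0.71 m/s²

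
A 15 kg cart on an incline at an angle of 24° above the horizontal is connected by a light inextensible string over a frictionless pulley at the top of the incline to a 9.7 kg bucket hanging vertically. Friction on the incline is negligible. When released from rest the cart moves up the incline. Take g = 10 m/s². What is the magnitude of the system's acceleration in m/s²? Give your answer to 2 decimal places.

For the cart on the incline: the weight component along the slope is m₁g sin 24° = 15 × 10 × 0.4067 = 61.005 N and the normal force is N = m₁g cos 24° = 137.032 N.
Newton's second law for the cart (up-slope positive): T − 61.005 = 15 a. For the hanging bucket (downward positive): 9.7 × 10 − T = 9.7 a.
Adding the two equations eliminates T: 35.995 = 24.7 a, so a = 1.4573 m/s².

1.46 m/s²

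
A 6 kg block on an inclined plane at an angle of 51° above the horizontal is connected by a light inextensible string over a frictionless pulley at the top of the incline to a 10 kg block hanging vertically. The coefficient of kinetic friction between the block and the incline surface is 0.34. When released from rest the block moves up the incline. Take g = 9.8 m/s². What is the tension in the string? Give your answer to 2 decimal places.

For the block on the incline: the weight component along the slope is m₁g sin 51° = 6 × 9.8 × 0.7771 = 45.693 N and the normal force is N = m₁g cos 51° = 37.004 N.
Kinetic friction opposes the block's motion up the incline: f = μN = 0.34 × 37.004 = 12.581 N acting down the slope.
Newton's second law for the block (up-slope positive): T − 45.693 − 12.581 = 6 a. For the hanging block (downward positive): 10 × 9.8 − T = 10 a.
Adding the two equations eliminates T: 39.726 = 16 a, so a = 2.4829 m/s².
Then from the hanging block's equation, T = 10 × (9.8 − 2.4829) = 73.171 N.

73.17 N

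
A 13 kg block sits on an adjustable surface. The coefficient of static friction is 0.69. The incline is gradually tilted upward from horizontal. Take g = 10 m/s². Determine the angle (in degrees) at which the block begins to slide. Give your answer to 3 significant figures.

At the threshold of sliding, static friction is at its maximum μ_s N and exactly balances the weight component along the incline: mg sin θ = μ_s mg cos θ.
Hence tan θ = μ_s = 0.69, so θ = arctan(0.69) = 34.6057°.

34.6°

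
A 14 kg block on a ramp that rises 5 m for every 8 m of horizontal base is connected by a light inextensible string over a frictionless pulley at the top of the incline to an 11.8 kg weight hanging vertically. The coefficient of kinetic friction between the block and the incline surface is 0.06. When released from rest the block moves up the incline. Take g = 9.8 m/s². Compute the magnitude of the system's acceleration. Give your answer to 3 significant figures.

1.39 m/s²

For the block on the incline: the weight component along the slope is m₁g sin 32.01° = 14 × 9.8 × 0.5300 = 72.716 N and the normal force is N = m₁g cos 32.01° = 116.345 N.
Kinetic friction opposes the block's motion up the incline: f = μN = 0.06 × 116.345 = 6.981 N acting down the slope.
Newton's second law for the block (up-slope positive): T − 72.716 − 6.981 = 14 a. For the hanging weight (downward positive): 11.8 × 9.8 − T = 11.8 a.
Adding the two equations eliminates T: 35.943 = 25.8 a, so a = 1.3931 m/s².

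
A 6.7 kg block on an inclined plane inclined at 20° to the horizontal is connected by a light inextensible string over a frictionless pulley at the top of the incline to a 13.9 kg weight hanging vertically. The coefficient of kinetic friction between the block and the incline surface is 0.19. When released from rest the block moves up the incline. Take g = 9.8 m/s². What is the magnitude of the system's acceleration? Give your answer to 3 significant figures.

4.95 m/s²

For the block on the incline: the weight component along the slope is m₁g sin 20° = 6.7 × 9.8 × 0.3420 = 22.456 N and the normal force is N = m₁g cos 20° = 61.700 N.
Kinetic friction opposes the block's motion up the incline: f = μN = 0.19 × 61.700 = 11.723 N acting down the slope.
Newton's second law for the block (up-slope positive): T − 22.456 − 11.723 = 6.7 a. For the hanging weight (downward positive): 13.9 × 9.8 − T = 13.9 a.
Adding the two equations eliminates T: 102.041 = 20.6 a, so a = 4.9534 m/s².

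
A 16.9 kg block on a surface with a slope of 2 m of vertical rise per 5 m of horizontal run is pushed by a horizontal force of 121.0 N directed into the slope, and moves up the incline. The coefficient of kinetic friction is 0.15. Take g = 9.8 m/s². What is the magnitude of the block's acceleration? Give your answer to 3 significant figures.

The horizontal push has components F cos 21.80° = 121.0 × 0.9285 = 112.349 N up the incline and F sin 21.80° = 121.0 × 0.3714 = 44.939 N pressing into the surface.
The normal force is therefore N = mg cos 21.80° + F sin 21.80° = 153.778 + 44.939 = 198.717 N, and kinetic friction down the slope is μN = 0.15 × 198.717 = 29.808 N.
Along the incline: F cos 21.80° − mg sin 21.80° − μN = ma, so 112.349 − 61.511 − 29.808 = 16.9 a, giving a = 1.2444 m/s².

1.24 m/s²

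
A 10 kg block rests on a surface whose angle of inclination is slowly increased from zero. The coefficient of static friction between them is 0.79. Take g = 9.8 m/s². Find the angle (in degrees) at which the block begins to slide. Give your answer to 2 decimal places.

At the threshold of sliding, static friction is at its maximum μ_s N and exactly balances the weight component along the incline: mg sin θ = μ_s mg cos θ.
Hence tan θ = μ_s = 0.79, so θ = arctan(0.79) = 38.3087°.

38.31°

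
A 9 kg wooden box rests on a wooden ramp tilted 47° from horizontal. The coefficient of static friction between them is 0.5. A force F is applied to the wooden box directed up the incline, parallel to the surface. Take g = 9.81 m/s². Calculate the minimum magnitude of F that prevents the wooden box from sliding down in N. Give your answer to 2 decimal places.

34.46 N

The normal force is N = mg cos 47° = 60.214 N. With F at its minimum the wooden box is on the verge of sliding down, so static friction is at its maximum μ_s N = 0.5 × 60.214 = 30.107 N and acts up the slope.
Equilibrium along the incline: F + μ_s N = mg sin 47°, so F = 64.571 − 30.107 = 34.464 N.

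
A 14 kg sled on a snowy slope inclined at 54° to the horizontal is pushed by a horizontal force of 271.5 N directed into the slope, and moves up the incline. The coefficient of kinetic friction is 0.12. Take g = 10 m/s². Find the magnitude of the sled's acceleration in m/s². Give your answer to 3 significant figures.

0.721 m/s²

The horizontal push has components F cos 54° = 271.5 × 0.5878 = 159.588 N up the incline and F sin 54° = 271.5 × 0.8090 = 219.644 N pressing into the surface.
The normal force is therefore N = mg cos 54° + F sin 54° = 82.292 + 219.644 = 301.936 N, and kinetic friction down the slope is μN = 0.12 × 301.936 = 36.232 N.
Along the incline: F cos 54° − mg sin 54° − μN = ma, so 159.588 − 113.260 − 36.232 = 14 a, giving a = 0.7211 m/s².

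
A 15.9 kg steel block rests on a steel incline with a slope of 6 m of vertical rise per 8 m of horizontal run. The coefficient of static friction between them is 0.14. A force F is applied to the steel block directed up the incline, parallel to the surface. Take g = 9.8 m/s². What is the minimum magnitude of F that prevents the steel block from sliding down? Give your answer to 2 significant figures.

76 N

The normal force is N = mg cos 36.87° = 124.656 N. With F at its minimum the steel block is on the verge of sliding down, so static friction is at its maximum μ_s N = 0.14 × 124.656 = 17.452 N and acts up the slope.
Equilibrium along the incline: F + μ_s N = mg sin 36.87°, so F = 93.492 − 17.452 = 76.040 N.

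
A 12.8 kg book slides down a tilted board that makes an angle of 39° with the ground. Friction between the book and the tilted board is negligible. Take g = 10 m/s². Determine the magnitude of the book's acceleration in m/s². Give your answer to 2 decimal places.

6.29 m/s²

Resolving the weight along the incline: the component pulling the book down the slope is mg sin 39° = 12.8 × 10 × 0.6293 = 80.550 N, and the normal force is N = mg cos 39° = 12.8 × 10 × 0.7771 = 99.469 N.
With no friction the net force along the incline is 80.550 N, so a = g sin 39° = 80.550 / 12.8 = 6.2930 m/s².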